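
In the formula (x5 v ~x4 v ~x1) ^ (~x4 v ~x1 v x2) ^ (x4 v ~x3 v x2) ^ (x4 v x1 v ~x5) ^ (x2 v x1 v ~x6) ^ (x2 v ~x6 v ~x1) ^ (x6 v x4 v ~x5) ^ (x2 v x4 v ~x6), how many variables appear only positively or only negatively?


A pure literal appears in only one polarity across all clauses.
Pure literals: x2 (positive only), x3 (negative only).
Count = 2.

2


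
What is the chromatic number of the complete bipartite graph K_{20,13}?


K_{20,13} is bipartite by definition: the two parts are independent sets, with every edge crossing between them.
Color all vertices in one part with color 1 and all vertices in the other part with color 2.
Since the graph has at least one edge, one color does not suffice.
Chromatic number = 2.

2


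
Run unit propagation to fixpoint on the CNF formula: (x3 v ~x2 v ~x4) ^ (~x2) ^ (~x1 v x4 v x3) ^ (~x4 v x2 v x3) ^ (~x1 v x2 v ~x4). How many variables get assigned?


Unit propagation repeatedly assigns the literal in any unit clause, then simplifies.
Assignments in order: x2 = F.
No further unit clauses remain.
Total variables assigned = 1.

1


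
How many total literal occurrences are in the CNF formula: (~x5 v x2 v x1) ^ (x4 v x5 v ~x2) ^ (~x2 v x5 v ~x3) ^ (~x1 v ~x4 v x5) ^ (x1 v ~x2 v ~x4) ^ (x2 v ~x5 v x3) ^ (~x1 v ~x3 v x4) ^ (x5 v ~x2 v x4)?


Clause lengths: 3, 3, 3, 3, 3, 3, 3, 3.
Sum = 3 + 3 + 3 + 3 + 3 + 3 + 3 + 3 = 24.

24


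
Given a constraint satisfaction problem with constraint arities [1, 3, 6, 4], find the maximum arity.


The arities are: 1, 3, 6, 4.
Scan for the maximum value.
Maximum arity = 6.

6


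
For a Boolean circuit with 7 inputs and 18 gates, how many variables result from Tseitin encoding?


The Tseitin transformation introduces one auxiliary variable per gate.
Total variables = inputs + gates = 7 + 18 = 25.

25


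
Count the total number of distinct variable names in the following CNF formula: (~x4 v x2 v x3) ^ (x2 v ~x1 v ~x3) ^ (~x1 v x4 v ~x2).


Identify each distinct variable in the formula.
Variables found: x1, x2, x3, x4.
Total distinct variables = 4.

4


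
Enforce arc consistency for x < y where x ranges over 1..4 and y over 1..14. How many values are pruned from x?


For the constraint x < y, x needs a supporting value in y's domain.
x can be at most 13 (one less than y's maximum).
Valid x values from domain: 4 out of 4.
Pruned = 4 - 4 = 0.

0


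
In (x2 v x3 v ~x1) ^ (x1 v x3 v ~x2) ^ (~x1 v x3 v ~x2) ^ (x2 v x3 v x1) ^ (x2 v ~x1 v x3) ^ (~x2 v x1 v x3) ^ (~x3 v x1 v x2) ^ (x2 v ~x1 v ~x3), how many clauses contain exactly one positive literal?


A definite clause has exactly one positive literal.
Clause 1: 2 positive -> not definite
Clause 2: 2 positive -> not definite
Clause 3: 1 positive -> definite
Clause 4: 3 positive -> not definite
Clause 5: 2 positive -> not definite
Clause 6: 2 positive -> not definite
Clause 7: 2 positive -> not definite
Clause 8: 1 positive -> definite
Definite clause count = 2.

2


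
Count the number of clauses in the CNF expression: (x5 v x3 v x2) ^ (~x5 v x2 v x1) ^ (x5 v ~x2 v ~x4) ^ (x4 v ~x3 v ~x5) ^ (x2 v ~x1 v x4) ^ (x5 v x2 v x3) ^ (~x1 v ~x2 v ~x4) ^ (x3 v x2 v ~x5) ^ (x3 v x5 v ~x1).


Each group enclosed in parentheses joined by ^ is one clause.
Counting the conjuncts: 9 clauses.

9


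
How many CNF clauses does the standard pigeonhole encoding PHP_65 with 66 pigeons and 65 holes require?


The PHP encoding has two parts:
1) At-least-one-hole clauses: 66 (one per pigeon, each with 65 literals).
2) At-most-one-pigeon-per-hole clauses: 65 holes * C(66,2) = 65 * 2145 = 139425.
Total clauses = 66 + 139425 = 139491.

139491


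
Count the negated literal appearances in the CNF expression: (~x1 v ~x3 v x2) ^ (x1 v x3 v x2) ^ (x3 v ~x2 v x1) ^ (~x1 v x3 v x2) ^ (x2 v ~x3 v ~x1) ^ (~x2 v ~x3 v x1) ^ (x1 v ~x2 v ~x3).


Scan each clause for negated literals.
Clause 1: 2 negative; Clause 2: 0 negative; Clause 3: 1 negative; Clause 4: 1 negative; Clause 5: 2 negative; Clause 6: 2 negative; Clause 7: 2 negative.
Total negative literal occurrences = 10.

10


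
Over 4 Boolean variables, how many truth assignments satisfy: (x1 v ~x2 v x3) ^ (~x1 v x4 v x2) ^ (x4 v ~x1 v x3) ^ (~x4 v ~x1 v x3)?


Enumerate all 16 truth assignments over 4 variables.
Test each against every clause.
Satisfying assignments found: 9.

9


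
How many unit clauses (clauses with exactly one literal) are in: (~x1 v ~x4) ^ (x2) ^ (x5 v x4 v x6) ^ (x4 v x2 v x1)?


A unit clause contains exactly one literal.
Unit clauses found: (x2).
Count = 1.

1


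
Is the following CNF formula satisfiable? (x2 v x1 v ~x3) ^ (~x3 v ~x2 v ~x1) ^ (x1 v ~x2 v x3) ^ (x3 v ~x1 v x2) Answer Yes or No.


Check all 8 possible truth assignments.
Number of satisfying assignments found: 4.
The formula is satisfiable.

Yes


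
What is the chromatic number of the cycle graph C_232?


A cycle on an even number of vertices is bipartite: alternate two colors around the cycle.
Since 232 is even, two colors suffice, and at least two are needed because the graph has edges.
Chromatic number = 2.

2


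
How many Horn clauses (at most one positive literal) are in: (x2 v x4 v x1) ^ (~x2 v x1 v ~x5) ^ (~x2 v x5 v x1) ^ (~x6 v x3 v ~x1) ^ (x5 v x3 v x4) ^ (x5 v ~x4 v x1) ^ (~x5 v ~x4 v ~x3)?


A Horn clause has at most one positive literal.
Clause 1: 3 positive lit(s) -> not Horn
Clause 2: 1 positive lit(s) -> Horn
Clause 3: 2 positive lit(s) -> not Horn
Clause 4: 1 positive lit(s) -> Horn
Clause 5: 3 positive lit(s) -> not Horn
Clause 6: 2 positive lit(s) -> not Horn
Clause 7: 0 positive lit(s) -> Horn
Total Horn clauses = 3.

3


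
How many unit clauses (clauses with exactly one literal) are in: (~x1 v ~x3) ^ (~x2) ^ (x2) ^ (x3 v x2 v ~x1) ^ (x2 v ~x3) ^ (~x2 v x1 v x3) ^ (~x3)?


A unit clause contains exactly one literal.
Unit clauses found: (~x2), (x2), (~x3).
Count = 3.

3


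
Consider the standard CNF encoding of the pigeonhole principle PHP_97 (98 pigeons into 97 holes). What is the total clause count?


The PHP encoding has two parts:
1) At-least-one-hole clauses: 98 (one per pigeon, each with 97 literals).
2) At-most-one-pigeon-per-hole clauses: 97 holes * C(98,2) = 97 * 4753 = 461041.
Total clauses = 98 + 461041 = 461139.

461139


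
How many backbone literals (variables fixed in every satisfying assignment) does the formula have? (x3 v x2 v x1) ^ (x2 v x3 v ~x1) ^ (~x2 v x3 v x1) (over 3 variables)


Find all satisfying assignments: 5 model(s).
Check which variables have the same value in every model.
No variable is fixed across all models.
Backbone size = 0.

0


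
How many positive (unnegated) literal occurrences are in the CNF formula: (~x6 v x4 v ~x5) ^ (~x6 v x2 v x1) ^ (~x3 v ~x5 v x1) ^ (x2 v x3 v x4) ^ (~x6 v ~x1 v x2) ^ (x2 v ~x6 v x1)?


Scan each clause for unnegated literals.
Clause 1: 1 positive; Clause 2: 2 positive; Clause 3: 1 positive; Clause 4: 3 positive; Clause 5: 1 positive; Clause 6: 2 positive.
Total positive literal occurrences = 10.

10


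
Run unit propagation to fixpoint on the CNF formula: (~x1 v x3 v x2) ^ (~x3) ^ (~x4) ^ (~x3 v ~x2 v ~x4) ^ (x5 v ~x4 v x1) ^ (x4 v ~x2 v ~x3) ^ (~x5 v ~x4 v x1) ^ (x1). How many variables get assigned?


Unit propagation repeatedly assigns the literal in any unit clause, then simplifies.
Assignments in order: x3 = F, x4 = F, x1 = T, x2 = T.
No further unit clauses remain.
Total variables assigned = 4.

4


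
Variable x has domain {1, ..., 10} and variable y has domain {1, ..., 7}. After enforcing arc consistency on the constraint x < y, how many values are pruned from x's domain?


For the constraint x < y, x needs a supporting value in y's domain.
x can be at most 6 (one less than y's maximum).
Valid x values from domain: 6 out of 10.
Pruned = 10 - 6 = 4.

4


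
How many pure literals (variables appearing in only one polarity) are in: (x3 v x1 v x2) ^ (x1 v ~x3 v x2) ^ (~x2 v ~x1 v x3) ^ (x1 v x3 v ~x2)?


A pure literal appears in only one polarity across all clauses.
No pure literals found.
Count = 0.

0


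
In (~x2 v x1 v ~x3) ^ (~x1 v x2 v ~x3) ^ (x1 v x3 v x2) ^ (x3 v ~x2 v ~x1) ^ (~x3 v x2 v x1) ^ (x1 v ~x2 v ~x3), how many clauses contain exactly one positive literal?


A definite clause has exactly one positive literal.
Clause 1: 1 positive -> definite
Clause 2: 1 positive -> definite
Clause 3: 3 positive -> not definite
Clause 4: 1 positive -> definite
Clause 5: 2 positive -> not definite
Clause 6: 1 positive -> definite
Definite clause count = 4.

4


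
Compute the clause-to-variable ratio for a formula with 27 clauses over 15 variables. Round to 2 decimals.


Clause-to-variable ratio = clauses / variables.
27 / 15 = 1.8.

1.8


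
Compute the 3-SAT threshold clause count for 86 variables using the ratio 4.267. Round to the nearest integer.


The 3-SAT phase transition occurs at approximately 4.267 clauses per variable.
m = 4.267 * 86 = 366.962.
Rounded to nearest integer: 367.

367


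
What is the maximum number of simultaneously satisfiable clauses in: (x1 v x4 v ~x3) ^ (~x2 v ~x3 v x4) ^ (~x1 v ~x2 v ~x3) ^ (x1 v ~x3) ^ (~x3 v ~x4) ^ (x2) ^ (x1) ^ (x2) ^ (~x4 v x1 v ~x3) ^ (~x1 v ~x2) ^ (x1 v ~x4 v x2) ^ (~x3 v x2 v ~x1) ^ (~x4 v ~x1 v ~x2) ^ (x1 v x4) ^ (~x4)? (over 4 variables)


Enumerate all 16 truth assignments.
For each, count how many of the 15 clauses are satisfied.
The formula is not fully satisfiable, so the maximum is below 15.
Maximum simultaneously satisfiable clauses = 14.

14


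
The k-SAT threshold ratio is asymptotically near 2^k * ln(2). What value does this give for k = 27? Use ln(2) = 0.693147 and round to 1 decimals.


Using the asymptotic formula: threshold ~ 2^k * ln(2).
2^27 = 134217728.
134217728 * 0.693147 = 93032615.5.

93032615.5


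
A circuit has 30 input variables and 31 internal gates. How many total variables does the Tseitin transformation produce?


The Tseitin transformation introduces one auxiliary variable per gate.
Total variables = inputs + gates = 30 + 31 = 61.

61


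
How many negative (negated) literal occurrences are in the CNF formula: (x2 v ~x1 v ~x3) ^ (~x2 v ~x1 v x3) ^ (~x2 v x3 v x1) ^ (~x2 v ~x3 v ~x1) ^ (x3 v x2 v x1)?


Scan each clause for negated literals.
Clause 1: 2 negative; Clause 2: 2 negative; Clause 3: 1 negative; Clause 4: 3 negative; Clause 5: 0 negative.
Total negative literal occurrences = 8.

8


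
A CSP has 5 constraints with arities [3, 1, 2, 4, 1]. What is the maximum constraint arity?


The arities are: 3, 1, 2, 4, 1.
Scan for the maximum value.
Maximum arity = 4.

4


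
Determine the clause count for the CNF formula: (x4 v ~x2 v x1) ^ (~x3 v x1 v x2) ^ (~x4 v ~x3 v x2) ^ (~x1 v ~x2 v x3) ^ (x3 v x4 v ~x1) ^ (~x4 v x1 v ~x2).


Each group enclosed in parentheses joined by ^ is one clause.
Counting the conjuncts: 6 clauses.

6


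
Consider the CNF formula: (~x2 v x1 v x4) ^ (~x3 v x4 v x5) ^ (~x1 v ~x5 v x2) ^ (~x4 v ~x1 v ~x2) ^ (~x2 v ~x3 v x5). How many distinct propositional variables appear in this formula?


Identify each distinct variable in the formula.
Variables found: x1, x2, x3, x4, x5.
Total distinct variables = 5.

5


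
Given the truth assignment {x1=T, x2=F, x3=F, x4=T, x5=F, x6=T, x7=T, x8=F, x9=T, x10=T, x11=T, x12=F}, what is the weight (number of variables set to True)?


The weight is the number of variables assigned True.
True variables: x1, x4, x6, x7, x9, x10, x11.
Weight = 7.

7


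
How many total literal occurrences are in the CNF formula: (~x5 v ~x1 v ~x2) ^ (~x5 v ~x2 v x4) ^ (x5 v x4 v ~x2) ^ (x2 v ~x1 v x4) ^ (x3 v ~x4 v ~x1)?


Clause lengths: 3, 3, 3, 3, 3.
Sum = 3 + 3 + 3 + 3 + 3 = 15.

15


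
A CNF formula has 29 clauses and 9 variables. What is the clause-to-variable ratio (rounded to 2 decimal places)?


Clause-to-variable ratio = clauses / variables.
29 / 9 = 3.22.

3.22


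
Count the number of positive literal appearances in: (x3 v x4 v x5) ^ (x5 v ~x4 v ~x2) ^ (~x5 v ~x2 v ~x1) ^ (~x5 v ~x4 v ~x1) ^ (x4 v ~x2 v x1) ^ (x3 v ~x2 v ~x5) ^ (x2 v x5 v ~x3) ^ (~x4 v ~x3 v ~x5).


Scan each clause for unnegated literals.
Clause 1: 3 positive; Clause 2: 1 positive; Clause 3: 0 positive; Clause 4: 0 positive; Clause 5: 2 positive; Clause 6: 1 positive; Clause 7: 2 positive; Clause 8: 0 positive.
Total positive literal occurrences = 9.

9


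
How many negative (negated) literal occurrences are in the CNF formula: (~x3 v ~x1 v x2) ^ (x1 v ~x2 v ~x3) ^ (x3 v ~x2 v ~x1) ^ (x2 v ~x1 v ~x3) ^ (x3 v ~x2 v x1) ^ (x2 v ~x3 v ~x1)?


Scan each clause for negated literals.
Clause 1: 2 negative; Clause 2: 2 negative; Clause 3: 2 negative; Clause 4: 2 negative; Clause 5: 1 negative; Clause 6: 2 negative.
Total negative literal occurrences = 11.

11


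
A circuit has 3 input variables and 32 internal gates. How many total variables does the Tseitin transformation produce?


The Tseitin transformation introduces one auxiliary variable per gate.
Total variables = inputs + gates = 3 + 32 = 35.

35


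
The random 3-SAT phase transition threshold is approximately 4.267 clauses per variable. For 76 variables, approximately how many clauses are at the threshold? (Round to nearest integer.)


The 3-SAT phase transition occurs at approximately 4.267 clauses per variable.
m = 4.267 * 76 = 324.292.
Rounded to nearest integer: 324.

324


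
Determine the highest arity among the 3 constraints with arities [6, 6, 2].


The arities are: 6, 6, 2.
Scan for the maximum value.
Maximum arity = 6.

6


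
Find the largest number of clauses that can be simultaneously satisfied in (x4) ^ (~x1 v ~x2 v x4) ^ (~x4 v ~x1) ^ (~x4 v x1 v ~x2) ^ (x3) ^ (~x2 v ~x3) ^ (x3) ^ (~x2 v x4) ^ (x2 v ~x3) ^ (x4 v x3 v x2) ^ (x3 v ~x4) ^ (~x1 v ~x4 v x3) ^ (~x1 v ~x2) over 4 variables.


Enumerate all 16 truth assignments.
For each, count how many of the 13 clauses are satisfied.
The formula is not fully satisfiable, so the maximum is below 13.
Maximum simultaneously satisfiable clauses = 12.

12


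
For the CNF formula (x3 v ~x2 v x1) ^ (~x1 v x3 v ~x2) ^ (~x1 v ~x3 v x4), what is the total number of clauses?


Each group enclosed in parentheses joined by ^ is one clause.
Counting the conjuncts: 3 clauses.

3


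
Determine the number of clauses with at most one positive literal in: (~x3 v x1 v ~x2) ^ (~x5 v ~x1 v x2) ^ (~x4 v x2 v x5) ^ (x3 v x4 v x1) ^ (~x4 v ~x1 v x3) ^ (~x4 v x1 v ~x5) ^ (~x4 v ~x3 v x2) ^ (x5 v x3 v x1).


A Horn clause has at most one positive literal.
Clause 1: 1 positive lit(s) -> Horn
Clause 2: 1 positive lit(s) -> Horn
Clause 3: 2 positive lit(s) -> not Horn
Clause 4: 3 positive lit(s) -> not Horn
Clause 5: 1 positive lit(s) -> Horn
Clause 6: 1 positive lit(s) -> Horn
Clause 7: 1 positive lit(s) -> Horn
Clause 8: 3 positive lit(s) -> not Horn
Total Horn clauses = 5.

5


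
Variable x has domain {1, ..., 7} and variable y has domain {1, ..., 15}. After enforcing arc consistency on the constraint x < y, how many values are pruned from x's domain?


For the constraint x < y, x needs a supporting value in y's domain.
x can be at most 14 (one less than y's maximum).
Valid x values from domain: 7 out of 7.
Pruned = 7 - 7 = 0.

0


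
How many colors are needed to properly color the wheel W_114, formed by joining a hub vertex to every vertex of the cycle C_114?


W_114 consists of the cycle C_114 together with a hub vertex adjacent to every cycle vertex.
The cycle C_114 needs 2 colors (even cycle -> 2).
The hub is adjacent to every cycle vertex, so it must receive a new color distinct from all of them.
Chromatic number = 2 + 1 = 3.

3


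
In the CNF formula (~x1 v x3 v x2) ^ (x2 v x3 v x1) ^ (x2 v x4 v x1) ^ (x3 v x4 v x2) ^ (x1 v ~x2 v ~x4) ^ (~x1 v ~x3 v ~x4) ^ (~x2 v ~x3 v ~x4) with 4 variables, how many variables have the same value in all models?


Find all satisfying assignments: 7 model(s).
Check which variables have the same value in every model.
No variable is fixed across all models.
Backbone size = 0.

0


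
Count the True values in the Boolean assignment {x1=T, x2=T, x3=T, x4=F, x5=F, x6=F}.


The weight is the number of variables assigned True.
True variables: x1, x2, x3.
Weight = 3.

3


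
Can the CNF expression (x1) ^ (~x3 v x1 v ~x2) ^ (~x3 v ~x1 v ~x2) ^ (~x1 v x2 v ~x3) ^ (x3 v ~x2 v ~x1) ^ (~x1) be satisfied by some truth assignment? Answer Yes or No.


Check all 8 possible truth assignments.
Number of satisfying assignments found: 0.
The formula is unsatisfiable.

No


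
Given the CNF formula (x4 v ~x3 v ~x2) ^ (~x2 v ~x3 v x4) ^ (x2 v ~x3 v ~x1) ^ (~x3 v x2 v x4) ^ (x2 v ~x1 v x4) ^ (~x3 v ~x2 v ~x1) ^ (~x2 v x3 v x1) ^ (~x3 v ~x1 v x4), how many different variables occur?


Identify each distinct variable in the formula.
Variables found: x1, x2, x3, x4.
Total distinct variables = 4.

4


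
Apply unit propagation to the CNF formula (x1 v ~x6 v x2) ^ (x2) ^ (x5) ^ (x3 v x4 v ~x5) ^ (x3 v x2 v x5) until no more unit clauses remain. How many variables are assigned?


Unit propagation repeatedly assigns the literal in any unit clause, then simplifies.
Assignments in order: x2 = T, x5 = T.
No further unit clauses remain.
Total variables assigned = 2.

2


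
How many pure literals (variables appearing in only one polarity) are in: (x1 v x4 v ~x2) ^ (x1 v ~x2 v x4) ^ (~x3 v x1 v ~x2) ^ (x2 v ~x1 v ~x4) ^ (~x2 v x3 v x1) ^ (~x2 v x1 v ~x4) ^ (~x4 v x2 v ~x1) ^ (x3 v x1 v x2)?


A pure literal appears in only one polarity across all clauses.
No pure literals found.
Count = 0.

0


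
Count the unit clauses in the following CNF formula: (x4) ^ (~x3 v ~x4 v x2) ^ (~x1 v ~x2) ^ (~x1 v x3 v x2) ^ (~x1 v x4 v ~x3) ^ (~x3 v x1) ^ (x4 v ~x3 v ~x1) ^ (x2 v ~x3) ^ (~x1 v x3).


A unit clause contains exactly one literal.
Unit clauses found: (x4).
Count = 1.

1


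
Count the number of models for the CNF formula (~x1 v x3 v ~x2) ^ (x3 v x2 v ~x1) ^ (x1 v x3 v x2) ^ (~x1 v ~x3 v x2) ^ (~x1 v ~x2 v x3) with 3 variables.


Enumerate all 8 truth assignments over 3 variables.
Test each against every clause.
Satisfying assignments found: 4.

4


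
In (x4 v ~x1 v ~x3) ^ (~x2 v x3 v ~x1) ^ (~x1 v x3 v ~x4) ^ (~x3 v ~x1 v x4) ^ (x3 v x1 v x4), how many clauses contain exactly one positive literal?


A definite clause has exactly one positive literal.
Clause 1: 1 positive -> definite
Clause 2: 1 positive -> definite
Clause 3: 1 positive -> definite
Clause 4: 1 positive -> definite
Clause 5: 3 positive -> not definite
Definite clause count = 4.

4


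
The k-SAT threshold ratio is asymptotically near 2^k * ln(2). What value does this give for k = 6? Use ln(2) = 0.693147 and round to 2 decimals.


Using the asymptotic formula: threshold ~ 2^k * ln(2).
2^6 = 64.
64 * 0.693147 = 44.36.

44.36


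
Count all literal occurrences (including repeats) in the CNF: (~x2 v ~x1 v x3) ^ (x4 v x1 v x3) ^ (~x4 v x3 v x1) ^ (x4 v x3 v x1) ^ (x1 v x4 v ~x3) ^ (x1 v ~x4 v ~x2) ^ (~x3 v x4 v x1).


Clause lengths: 3, 3, 3, 3, 3, 3, 3.
Sum = 3 + 3 + 3 + 3 + 3 + 3 + 3 = 21.

21


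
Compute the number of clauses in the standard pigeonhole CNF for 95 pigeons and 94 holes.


The PHP encoding has two parts:
1) At-least-one-hole clauses: 95 (one per pigeon, each with 94 literals).
2) At-most-one-pigeon-per-hole clauses: 94 holes * C(95,2) = 94 * 4465 = 419710.
Total clauses = 95 + 419710 = 419805.

419805


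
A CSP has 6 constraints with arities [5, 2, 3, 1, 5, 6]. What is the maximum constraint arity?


The arities are: 5, 2, 3, 1, 5, 6.
Scan for the maximum value.
Maximum arity = 6.

6


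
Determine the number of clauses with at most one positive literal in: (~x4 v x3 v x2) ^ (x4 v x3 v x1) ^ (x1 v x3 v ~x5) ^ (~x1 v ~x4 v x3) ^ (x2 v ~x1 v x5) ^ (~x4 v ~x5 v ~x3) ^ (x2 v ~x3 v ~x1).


A Horn clause has at most one positive literal.
Clause 1: 2 positive lit(s) -> not Horn
Clause 2: 3 positive lit(s) -> not Horn
Clause 3: 2 positive lit(s) -> not Horn
Clause 4: 1 positive lit(s) -> Horn
Clause 5: 2 positive lit(s) -> not Horn
Clause 6: 0 positive lit(s) -> Horn
Clause 7: 1 positive lit(s) -> Horn
Total Horn clauses = 3.

3


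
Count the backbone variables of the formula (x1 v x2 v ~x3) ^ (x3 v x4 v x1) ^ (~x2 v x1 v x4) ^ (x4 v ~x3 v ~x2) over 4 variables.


Find all satisfying assignments: 10 model(s).
Check which variables have the same value in every model.
No variable is fixed across all models.
Backbone size = 0.

0


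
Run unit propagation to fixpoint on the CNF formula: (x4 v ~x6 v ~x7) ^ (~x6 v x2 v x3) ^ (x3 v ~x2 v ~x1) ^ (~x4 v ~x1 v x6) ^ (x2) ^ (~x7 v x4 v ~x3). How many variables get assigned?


Unit propagation repeatedly assigns the literal in any unit clause, then simplifies.
Assignments in order: x2 = T.
No further unit clauses remain.
Total variables assigned = 1.

1


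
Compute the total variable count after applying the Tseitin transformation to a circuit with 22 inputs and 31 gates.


The Tseitin transformation introduces one auxiliary variable per gate.
Total variables = inputs + gates = 22 + 31 = 53.

53


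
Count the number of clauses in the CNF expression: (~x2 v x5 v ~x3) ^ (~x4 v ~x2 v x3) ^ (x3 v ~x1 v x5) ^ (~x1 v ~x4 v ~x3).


Each group enclosed in parentheses joined by ^ is one clause.
Counting the conjuncts: 4 clauses.

4


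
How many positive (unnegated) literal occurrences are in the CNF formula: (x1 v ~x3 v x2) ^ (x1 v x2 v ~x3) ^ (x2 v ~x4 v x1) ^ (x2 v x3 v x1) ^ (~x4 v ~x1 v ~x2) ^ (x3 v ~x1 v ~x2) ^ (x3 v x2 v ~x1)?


Scan each clause for unnegated literals.
Clause 1: 2 positive; Clause 2: 2 positive; Clause 3: 2 positive; Clause 4: 3 positive; Clause 5: 0 positive; Clause 6: 1 positive; Clause 7: 2 positive.
Total positive literal occurrences = 12.

12


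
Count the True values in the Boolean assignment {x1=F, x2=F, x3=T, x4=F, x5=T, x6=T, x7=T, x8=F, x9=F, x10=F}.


The weight is the number of variables assigned True.
True variables: x3, x5, x6, x7.
Weight = 4.

4


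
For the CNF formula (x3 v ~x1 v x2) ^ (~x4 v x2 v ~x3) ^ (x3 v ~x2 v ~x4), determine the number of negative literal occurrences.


Scan each clause for negated literals.
Clause 1: 1 negative; Clause 2: 2 negative; Clause 3: 2 negative.
Total negative literal occurrences = 5.

5


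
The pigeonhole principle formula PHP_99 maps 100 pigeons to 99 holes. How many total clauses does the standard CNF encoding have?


The PHP encoding has two parts:
1) At-least-one-hole clauses: 100 (one per pigeon, each with 99 literals).
2) At-most-one-pigeon-per-hole clauses: 99 holes * C(100,2) = 99 * 4950 = 490050.
Total clauses = 100 + 490050 = 490150.

490150


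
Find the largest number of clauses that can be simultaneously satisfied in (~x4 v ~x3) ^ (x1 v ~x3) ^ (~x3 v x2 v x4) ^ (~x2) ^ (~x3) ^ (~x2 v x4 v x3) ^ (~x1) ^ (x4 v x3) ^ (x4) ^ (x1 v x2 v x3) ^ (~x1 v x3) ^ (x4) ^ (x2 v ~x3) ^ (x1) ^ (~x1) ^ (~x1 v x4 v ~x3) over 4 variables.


Enumerate all 16 truth assignments.
For each, count how many of the 16 clauses are satisfied.
The formula is not fully satisfiable, so the maximum is below 16.
Maximum simultaneously satisfiable clauses = 14.

14


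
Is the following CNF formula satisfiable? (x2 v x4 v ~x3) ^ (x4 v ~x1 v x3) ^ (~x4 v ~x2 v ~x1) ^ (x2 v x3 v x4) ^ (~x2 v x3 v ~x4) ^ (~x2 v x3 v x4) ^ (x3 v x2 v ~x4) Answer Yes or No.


Check all 16 possible truth assignments.
Number of satisfying assignments found: 5.
The formula is satisfiable.

Yes


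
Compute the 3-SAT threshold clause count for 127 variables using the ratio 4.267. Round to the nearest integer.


The 3-SAT phase transition occurs at approximately 4.267 clauses per variable.
m = 4.267 * 127 = 541.909.
Rounded to nearest integer: 542.

542


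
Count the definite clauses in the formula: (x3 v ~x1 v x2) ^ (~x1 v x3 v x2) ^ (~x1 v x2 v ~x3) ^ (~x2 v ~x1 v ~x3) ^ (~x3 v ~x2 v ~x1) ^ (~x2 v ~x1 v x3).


A definite clause has exactly one positive literal.
Clause 1: 2 positive -> not definite
Clause 2: 2 positive -> not definite
Clause 3: 1 positive -> definite
Clause 4: 0 positive -> not definite
Clause 5: 0 positive -> not definite
Clause 6: 1 positive -> definite
Definite clause count = 2.

2


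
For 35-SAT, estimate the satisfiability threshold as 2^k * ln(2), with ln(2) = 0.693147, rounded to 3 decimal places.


Using the asymptotic formula: threshold ~ 2^k * ln(2).
2^35 = 34359738368.
34359738368 * 0.693147 = 23816349570.564.

23816349570.564


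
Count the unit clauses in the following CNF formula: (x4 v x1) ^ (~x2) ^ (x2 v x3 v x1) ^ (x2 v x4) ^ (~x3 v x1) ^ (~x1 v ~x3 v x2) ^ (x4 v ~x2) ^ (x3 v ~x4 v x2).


A unit clause contains exactly one literal.
Unit clauses found: (~x2).
Count = 1.

1


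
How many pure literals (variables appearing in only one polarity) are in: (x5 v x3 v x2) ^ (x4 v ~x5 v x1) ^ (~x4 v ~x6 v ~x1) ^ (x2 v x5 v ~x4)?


A pure literal appears in only one polarity across all clauses.
Pure literals: x2 (positive only), x3 (positive only), x6 (negative only).
Count = 3.

3


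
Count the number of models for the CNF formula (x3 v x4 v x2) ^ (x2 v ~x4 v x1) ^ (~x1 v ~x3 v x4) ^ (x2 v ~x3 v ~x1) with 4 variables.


Enumerate all 16 truth assignments over 4 variables.
Test each against every clause.
Satisfying assignments found: 9.

9


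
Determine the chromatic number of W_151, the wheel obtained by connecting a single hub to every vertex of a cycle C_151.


W_151 consists of the cycle C_151 together with a hub vertex adjacent to every cycle vertex.
The cycle C_151 needs 3 colors (odd cycle -> 3).
The hub is adjacent to every cycle vertex, so it must receive a new color distinct from all of them.
Chromatic number = 3 + 1 = 4.

4


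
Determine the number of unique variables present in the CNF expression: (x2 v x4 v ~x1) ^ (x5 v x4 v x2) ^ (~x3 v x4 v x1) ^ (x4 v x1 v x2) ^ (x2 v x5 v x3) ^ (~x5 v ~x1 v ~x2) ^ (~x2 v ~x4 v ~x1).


Identify each distinct variable in the formula.
Variables found: x1, x2, x3, x4, x5.
Total distinct variables = 5.

5


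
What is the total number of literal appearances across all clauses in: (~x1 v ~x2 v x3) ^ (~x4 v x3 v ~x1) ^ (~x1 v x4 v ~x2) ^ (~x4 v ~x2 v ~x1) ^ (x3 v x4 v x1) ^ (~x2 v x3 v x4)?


Clause lengths: 3, 3, 3, 3, 3, 3.
Sum = 3 + 3 + 3 + 3 + 3 + 3 = 18.

18


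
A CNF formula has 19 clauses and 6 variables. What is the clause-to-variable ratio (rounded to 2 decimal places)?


Clause-to-variable ratio = clauses / variables.
19 / 6 = 3.17.

3.17


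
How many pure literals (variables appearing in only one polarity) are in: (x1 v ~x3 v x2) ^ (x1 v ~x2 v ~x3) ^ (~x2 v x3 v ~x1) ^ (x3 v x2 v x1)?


A pure literal appears in only one polarity across all clauses.
No pure literals found.
Count = 0.

0


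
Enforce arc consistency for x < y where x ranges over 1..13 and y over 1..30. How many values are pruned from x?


For the constraint x < y, x needs a supporting value in y's domain.
x can be at most 29 (one less than y's maximum).
Valid x values from domain: 13 out of 13.
Pruned = 13 - 13 = 0.

0


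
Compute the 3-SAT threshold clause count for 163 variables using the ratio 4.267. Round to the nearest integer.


The 3-SAT phase transition occurs at approximately 4.267 clauses per variable.
m = 4.267 * 163 = 695.521.
Rounded to nearest integer: 696.

696


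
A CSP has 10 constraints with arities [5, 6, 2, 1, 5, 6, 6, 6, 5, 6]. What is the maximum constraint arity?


The arities are: 5, 6, 2, 1, 5, 6, 6, 6, 5, 6.
Scan for the maximum value.
Maximum arity = 6.

6


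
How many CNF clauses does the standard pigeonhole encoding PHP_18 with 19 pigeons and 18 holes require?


The PHP encoding has two parts:
1) At-least-one-hole clauses: 19 (one per pigeon, each with 18 literals).
2) At-most-one-pigeon-per-hole clauses: 18 holes * C(19,2) = 18 * 171 = 3078.
Total clauses = 19 + 3078 = 3097.

3097


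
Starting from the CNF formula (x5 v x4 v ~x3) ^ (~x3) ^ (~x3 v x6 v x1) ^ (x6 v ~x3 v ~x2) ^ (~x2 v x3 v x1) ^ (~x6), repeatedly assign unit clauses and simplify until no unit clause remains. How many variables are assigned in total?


Unit propagation repeatedly assigns the literal in any unit clause, then simplifies.
Assignments in order: x3 = F, x6 = F.
No further unit clauses remain.
Total variables assigned = 2.

2


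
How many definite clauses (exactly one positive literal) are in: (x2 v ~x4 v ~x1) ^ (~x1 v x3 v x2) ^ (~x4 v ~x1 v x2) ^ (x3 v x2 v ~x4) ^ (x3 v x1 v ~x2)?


A definite clause has exactly one positive literal.
Clause 1: 1 positive -> definite
Clause 2: 2 positive -> not definite
Clause 3: 1 positive -> definite
Clause 4: 2 positive -> not definite
Clause 5: 2 positive -> not definite
Definite clause count = 2.

2


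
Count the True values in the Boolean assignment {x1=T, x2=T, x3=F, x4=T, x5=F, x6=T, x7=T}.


The weight is the number of variables assigned True.
True variables: x1, x2, x4, x6, x7.
Weight = 5.

5


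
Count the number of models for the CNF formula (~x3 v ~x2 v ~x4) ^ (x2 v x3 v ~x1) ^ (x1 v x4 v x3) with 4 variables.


Enumerate all 16 truth assignments over 4 variables.
Test each against every clause.
Satisfying assignments found: 10.

10


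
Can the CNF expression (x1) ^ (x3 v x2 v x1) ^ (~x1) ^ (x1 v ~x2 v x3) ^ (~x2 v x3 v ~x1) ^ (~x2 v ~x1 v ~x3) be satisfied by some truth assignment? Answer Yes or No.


Check all 8 possible truth assignments.
Number of satisfying assignments found: 0.
The formula is unsatisfiable.

No


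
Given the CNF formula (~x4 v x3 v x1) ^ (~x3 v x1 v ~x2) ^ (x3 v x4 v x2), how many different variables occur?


Identify each distinct variable in the formula.
Variables found: x1, x2, x3, x4.
Total distinct variables = 4.

4


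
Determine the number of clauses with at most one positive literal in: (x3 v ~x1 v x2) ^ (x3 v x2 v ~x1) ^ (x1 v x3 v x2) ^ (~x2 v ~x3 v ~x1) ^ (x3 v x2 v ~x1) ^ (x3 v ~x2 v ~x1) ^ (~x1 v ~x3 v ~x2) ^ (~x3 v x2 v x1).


A Horn clause has at most one positive literal.
Clause 1: 2 positive lit(s) -> not Horn
Clause 2: 2 positive lit(s) -> not Horn
Clause 3: 3 positive lit(s) -> not Horn
Clause 4: 0 positive lit(s) -> Horn
Clause 5: 2 positive lit(s) -> not Horn
Clause 6: 1 positive lit(s) -> Horn
Clause 7: 0 positive lit(s) -> Horn
Clause 8: 2 positive lit(s) -> not Horn
Total Horn clauses = 3.

3


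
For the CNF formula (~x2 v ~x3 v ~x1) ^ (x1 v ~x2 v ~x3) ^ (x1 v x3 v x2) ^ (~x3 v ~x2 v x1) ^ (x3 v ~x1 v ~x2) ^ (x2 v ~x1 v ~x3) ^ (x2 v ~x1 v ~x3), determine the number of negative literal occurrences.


Scan each clause for negated literals.
Clause 1: 3 negative; Clause 2: 2 negative; Clause 3: 0 negative; Clause 4: 2 negative; Clause 5: 2 negative; Clause 6: 2 negative; Clause 7: 2 negative.
Total negative literal occurrences = 13.

13


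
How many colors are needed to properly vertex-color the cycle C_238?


A cycle on an even number of vertices is bipartite: alternate two colors around the cycle.
Since 238 is even, two colors suffice, and at least two are needed because the graph has edges.
Chromatic number = 2.

2


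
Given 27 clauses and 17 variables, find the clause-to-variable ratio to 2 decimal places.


Clause-to-variable ratio = clauses / variables.
27 / 17 = 1.59.

1.59


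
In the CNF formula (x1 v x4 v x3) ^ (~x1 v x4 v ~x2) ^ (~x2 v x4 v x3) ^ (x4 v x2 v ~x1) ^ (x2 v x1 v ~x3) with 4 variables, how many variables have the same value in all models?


Find all satisfying assignments: 8 model(s).
Check which variables have the same value in every model.
No variable is fixed across all models.
Backbone size = 0.

0


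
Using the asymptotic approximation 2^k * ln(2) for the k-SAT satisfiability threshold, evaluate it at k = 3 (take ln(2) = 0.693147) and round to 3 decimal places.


Using the asymptotic formula: threshold ~ 2^k * ln(2).
2^3 = 8.
8 * 0.693147 = 5.545.

5.545


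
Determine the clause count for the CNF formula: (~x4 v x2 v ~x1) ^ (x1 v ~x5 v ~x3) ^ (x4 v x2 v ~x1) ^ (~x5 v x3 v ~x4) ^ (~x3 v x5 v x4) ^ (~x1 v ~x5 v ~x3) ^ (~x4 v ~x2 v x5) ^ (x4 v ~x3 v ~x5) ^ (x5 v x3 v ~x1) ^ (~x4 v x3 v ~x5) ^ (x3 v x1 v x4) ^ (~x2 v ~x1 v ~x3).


Each group enclosed in parentheses joined by ^ is one clause.
Counting the conjuncts: 12 clauses.

12


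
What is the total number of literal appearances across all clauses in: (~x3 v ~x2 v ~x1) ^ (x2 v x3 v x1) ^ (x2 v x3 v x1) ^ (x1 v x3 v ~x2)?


Clause lengths: 3, 3, 3, 3.
Sum = 3 + 3 + 3 + 3 = 12.

12


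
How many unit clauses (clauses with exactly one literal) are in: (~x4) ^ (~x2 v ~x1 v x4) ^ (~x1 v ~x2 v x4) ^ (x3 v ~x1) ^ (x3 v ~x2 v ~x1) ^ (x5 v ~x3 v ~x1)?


A unit clause contains exactly one literal.
Unit clauses found: (~x4).
Count = 1.

1


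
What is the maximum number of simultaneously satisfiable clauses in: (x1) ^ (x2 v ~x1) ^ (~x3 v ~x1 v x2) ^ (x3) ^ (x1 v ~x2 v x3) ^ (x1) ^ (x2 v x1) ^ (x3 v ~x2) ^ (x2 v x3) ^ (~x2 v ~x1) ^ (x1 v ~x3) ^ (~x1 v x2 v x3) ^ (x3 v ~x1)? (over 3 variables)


Enumerate all 8 truth assignments.
For each, count how many of the 13 clauses are satisfied.
The formula is not fully satisfiable, so the maximum is below 13.
Maximum simultaneously satisfiable clauses = 12.

12


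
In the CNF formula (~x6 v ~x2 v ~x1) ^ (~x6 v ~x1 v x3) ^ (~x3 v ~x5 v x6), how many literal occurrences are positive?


Scan each clause for unnegated literals.
Clause 1: 0 positive; Clause 2: 1 positive; Clause 3: 1 positive.
Total positive literal occurrences = 2.

2


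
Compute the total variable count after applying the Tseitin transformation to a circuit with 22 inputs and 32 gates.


The Tseitin transformation introduces one auxiliary variable per gate.
Total variables = inputs + gates = 22 + 32 = 54.

54


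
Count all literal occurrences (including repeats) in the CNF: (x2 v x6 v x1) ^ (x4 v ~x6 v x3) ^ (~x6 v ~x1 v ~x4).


Clause lengths: 3, 3, 3.
Sum = 3 + 3 + 3 = 9.

9


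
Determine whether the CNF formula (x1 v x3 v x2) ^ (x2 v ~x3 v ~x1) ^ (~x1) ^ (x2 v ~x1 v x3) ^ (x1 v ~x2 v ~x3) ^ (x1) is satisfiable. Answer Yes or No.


Check all 8 possible truth assignments.
Number of satisfying assignments found: 0.
The formula is unsatisfiable.

No


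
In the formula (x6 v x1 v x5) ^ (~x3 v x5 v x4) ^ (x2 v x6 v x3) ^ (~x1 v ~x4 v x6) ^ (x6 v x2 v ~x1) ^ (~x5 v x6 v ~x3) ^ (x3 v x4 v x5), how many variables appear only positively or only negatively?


A pure literal appears in only one polarity across all clauses.
Pure literals: x2 (positive only), x6 (positive only).
Count = 2.

2


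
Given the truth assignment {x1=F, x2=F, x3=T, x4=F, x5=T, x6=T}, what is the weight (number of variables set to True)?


The weight is the number of variables assigned True.
True variables: x3, x5, x6.
Weight = 3.

3


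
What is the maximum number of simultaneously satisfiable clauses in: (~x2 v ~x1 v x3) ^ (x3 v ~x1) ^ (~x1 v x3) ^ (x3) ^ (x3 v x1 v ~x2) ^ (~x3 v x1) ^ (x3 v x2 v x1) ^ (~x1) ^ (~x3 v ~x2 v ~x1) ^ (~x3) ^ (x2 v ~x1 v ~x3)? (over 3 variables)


Enumerate all 8 truth assignments.
For each, count how many of the 11 clauses are satisfied.
The formula is not fully satisfiable, so the maximum is below 11.
Maximum simultaneously satisfiable clauses = 9.

9


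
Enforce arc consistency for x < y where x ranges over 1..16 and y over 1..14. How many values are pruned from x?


For the constraint x < y, x needs a supporting value in y's domain.
x can be at most 13 (one less than y's maximum).
Valid x values from domain: 13 out of 16.
Pruned = 16 - 13 = 3.

3


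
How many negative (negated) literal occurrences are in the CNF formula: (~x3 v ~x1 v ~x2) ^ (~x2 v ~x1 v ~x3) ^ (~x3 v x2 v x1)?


Scan each clause for negated literals.
Clause 1: 3 negative; Clause 2: 3 negative; Clause 3: 1 negative.
Total negative literal occurrences = 7.

7


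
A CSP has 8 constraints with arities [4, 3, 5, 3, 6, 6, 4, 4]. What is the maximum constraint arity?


The arities are: 4, 3, 5, 3, 6, 6, 4, 4.
Scan for the maximum value.
Maximum arity = 6.

6


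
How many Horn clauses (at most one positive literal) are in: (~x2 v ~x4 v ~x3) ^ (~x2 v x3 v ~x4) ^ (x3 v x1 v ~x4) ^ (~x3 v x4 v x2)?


A Horn clause has at most one positive literal.
Clause 1: 0 positive lit(s) -> Horn
Clause 2: 1 positive lit(s) -> Horn
Clause 3: 2 positive lit(s) -> not Horn
Clause 4: 2 positive lit(s) -> not Horn
Total Horn clauses = 2.

2


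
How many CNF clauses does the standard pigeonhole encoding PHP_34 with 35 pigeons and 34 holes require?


The PHP encoding has two parts:
1) At-least-one-hole clauses: 35 (one per pigeon, each with 34 literals).
2) At-most-one-pigeon-per-hole clauses: 34 holes * C(35,2) = 34 * 595 = 20230.
Total clauses = 35 + 20230 = 20265.

20265


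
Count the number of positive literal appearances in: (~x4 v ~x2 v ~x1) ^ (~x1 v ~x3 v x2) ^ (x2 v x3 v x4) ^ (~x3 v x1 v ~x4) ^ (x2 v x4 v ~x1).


Scan each clause for unnegated literals.
Clause 1: 0 positive; Clause 2: 1 positive; Clause 3: 3 positive; Clause 4: 1 positive; Clause 5: 2 positive.
Total positive literal occurrences = 7.

7


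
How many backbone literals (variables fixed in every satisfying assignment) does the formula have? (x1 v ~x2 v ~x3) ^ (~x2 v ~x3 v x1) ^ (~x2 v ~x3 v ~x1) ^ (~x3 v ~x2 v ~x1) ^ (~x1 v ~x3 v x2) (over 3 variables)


Find all satisfying assignments: 5 model(s).
Check which variables have the same value in every model.
No variable is fixed across all models.
Backbone size = 0.

0


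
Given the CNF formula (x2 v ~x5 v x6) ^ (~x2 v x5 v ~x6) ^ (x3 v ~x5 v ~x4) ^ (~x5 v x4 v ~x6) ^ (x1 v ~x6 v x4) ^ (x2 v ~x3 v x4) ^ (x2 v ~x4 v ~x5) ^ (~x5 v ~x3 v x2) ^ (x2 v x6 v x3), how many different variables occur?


Identify each distinct variable in the formula.
Variables found: x1, x2, x3, x4, x5, x6.
Total distinct variables = 6.

6


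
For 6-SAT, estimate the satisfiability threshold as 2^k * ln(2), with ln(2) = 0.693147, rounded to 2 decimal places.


Using the asymptotic formula: threshold ~ 2^k * ln(2).
2^6 = 64.
64 * 0.693147 = 44.36.

44.36


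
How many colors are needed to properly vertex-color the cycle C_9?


An odd cycle cannot be 2-colored: alternating two colors around the cycle returns to the start with a conflict.
Since 9 is odd, three colors are required (and three suffice).
Chromatic number = 3.

3


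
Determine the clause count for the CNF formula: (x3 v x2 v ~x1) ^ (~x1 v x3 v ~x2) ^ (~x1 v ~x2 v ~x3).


Each group enclosed in parentheses joined by ^ is one clause.
Counting the conjuncts: 3 clauses.

3


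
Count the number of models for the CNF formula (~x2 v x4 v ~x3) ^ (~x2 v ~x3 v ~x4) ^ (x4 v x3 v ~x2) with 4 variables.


Enumerate all 16 truth assignments over 4 variables.
Test each against every clause.
Satisfying assignments found: 10.

10


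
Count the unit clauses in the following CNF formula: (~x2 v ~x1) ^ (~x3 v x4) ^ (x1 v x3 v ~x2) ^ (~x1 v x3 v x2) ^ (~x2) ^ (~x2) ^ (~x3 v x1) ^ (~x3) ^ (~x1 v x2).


A unit clause contains exactly one literal.
Unit clauses found: (~x2), (~x2), (~x3).
Count = 3.

3


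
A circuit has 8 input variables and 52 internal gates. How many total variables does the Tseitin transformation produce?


The Tseitin transformation introduces one auxiliary variable per gate.
Total variables = inputs + gates = 8 + 52 = 60.

60


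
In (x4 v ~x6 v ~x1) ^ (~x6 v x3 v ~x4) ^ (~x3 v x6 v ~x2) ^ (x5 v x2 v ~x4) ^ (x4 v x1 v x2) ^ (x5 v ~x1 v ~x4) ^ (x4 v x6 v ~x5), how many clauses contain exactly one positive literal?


A definite clause has exactly one positive literal.
Clause 1: 1 positive -> definite
Clause 2: 1 positive -> definite
Clause 3: 1 positive -> definite
Clause 4: 2 positive -> not definite
Clause 5: 3 positive -> not definite
Clause 6: 1 positive -> definite
Clause 7: 2 positive -> not definite
Definite clause count = 4.

4
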